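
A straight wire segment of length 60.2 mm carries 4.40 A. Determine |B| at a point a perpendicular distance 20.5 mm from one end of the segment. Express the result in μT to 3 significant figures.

B ≈ 20.3 μT

For a finite straight segment, B = (μ₀I/4πd)(sinθ₁ + sinθ₂), where θ₁, θ₂ are the angles from the perpendicular to each end.
The perpendicular foot is at one end, so the two end-offsets along the wire are 0 and L = 0.0602 m.
sinθ₁ = 0/√(0²+0.0205²) = 0.0000; sinθ₂ = 0.0602/√(0.0602²+0.0205²) = 0.9466.
B = (4π×10⁻⁷ × 4.40) / (4π × 0.0205) × (0.0000 + 0.9466) = 2.03×10⁻⁵ T.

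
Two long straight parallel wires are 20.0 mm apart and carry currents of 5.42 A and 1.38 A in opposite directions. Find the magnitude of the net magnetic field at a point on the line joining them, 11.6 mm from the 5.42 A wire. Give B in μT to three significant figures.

B ≈ 126 μT

Each long wire gives B = μ₀I/(2πd). Distances are d₁ = 0.0116 m and d₂ = 0.0084 m.
B₁ = 9.34×10⁻⁵ T, B₂ = 3.29×10⁻⁵ T.
Between antiparallel currents both contributions point the same way, so they add. B = B₁ + B₂ = 9.34×10⁻⁵ + 3.29×10⁻⁵ = 1.26×10⁻⁴ T.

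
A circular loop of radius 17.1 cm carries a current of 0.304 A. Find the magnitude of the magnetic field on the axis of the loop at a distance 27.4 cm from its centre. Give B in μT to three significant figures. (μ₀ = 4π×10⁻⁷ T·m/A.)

B ≈ 0.166 μT

On the axis of a circular loop, B = μ₀IR² / [2(R²+z²)^(3/2)].
R² + z² = (0.171)² + (0.274)² = 0.1043 m², and (R²+z²)^(3/2) = 3.37×10⁻² m³.
B = (4π×10⁻⁷ × 0.304 × 0.02924) / (2 × 3.37×10⁻²) = 1.66×10⁻⁷ T.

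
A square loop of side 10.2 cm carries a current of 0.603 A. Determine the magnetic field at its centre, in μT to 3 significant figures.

Each side is a finite straight segment at perpendicular distance d = a/(2 tan(π/4)) = 0.051 m from the centre, with end-angles ±π/4.
One side contributes B₁ = (μ₀I/4πd)·2 sin(π/4) = 1.67×10⁻⁶ T.
All 4 sides add in the same direction: B = 4 × 1.67×10⁻⁶ = 6.69×10⁻⁶ T.

B ≈ 6.69 μT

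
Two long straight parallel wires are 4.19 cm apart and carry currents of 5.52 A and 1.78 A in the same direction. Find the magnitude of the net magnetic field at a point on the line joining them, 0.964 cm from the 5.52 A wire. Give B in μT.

Each long wire gives B = μ₀I/(2πd). Distances are d₁ = 0.00964 m and d₂ = 0.03226 m.
B₁ = 1.15×10⁻⁴ T, B₂ = 1.10×10⁻⁵ T.
Between parallel currents the two contributions point in opposite directions, so they subtract. B = |B₁ − B₂| = |1.15×10⁻⁴ − 1.10×10⁻⁵| = 1.03×10⁻⁴ T.

B ≈ 103 μT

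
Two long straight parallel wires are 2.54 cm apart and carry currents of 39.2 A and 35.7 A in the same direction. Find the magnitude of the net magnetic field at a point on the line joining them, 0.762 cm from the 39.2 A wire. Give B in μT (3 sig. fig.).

B ≈ 627 μT

Each long wire gives B = μ₀I/(2πd). Distances are d₁ = 0.00762 m and d₂ = 0.01778 m.
B₁ = 1.03×10⁻³ T, B₂ = 4.02×10⁻⁴ T.
Between parallel currents the two contributions point in opposite directions, so they subtract. B = |B₁ − B₂| = |1.03×10⁻³ − 4.02×10⁻⁴| = 6.27×10⁻⁴ T.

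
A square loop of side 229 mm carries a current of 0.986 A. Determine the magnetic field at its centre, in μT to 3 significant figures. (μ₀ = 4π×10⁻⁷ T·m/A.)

B ≈ 4.87 μT

Each side is a finite straight segment at perpendicular distance d = a/(2 tan(π/4)) = 0.1145 m from the centre, with end-angles ±π/4.
One side contributes B₁ = (μ₀I/4πd)·2 sin(π/4) = 1.22×10⁻⁶ T.
All 4 sides add in the same direction: B = 4 × 1.22×10⁻⁶ = 4.87×10⁻⁶ T.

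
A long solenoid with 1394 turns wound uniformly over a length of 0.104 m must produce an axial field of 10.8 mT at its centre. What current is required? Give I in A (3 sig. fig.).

Inside a long solenoid B = μ₀nI with n = 1.340×10⁴ m⁻¹, so I = B/(μ₀n).
I = 1.08×10⁻² / (4π×10⁻⁷ × 1.340×10⁴) = 0.641 A.

I ≈ 0.641 A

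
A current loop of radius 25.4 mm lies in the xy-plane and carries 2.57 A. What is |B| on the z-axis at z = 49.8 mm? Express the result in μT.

On the axis of a circular loop, B = μ₀IR² / [2(R²+z²)^(3/2)].
R² + z² = (0.0254)² + (0.0498)² = 0.003125 m², and (R²+z²)^(3/2) = 1.75×10⁻⁴ m³.
B = (4π×10⁻⁷ × 2.57 × 0.0006452) / (2 × 1.75×10⁻⁴) = 5.96×10⁻⁶ T.

B ≈ 5.96 μT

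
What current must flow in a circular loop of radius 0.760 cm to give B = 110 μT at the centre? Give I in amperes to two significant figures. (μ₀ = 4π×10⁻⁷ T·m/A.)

At the centre of a circular loop B = μ₀I/(2R), so I = 2RB/μ₀.
With R = 0.0076 m, I = 2 × 0.0076 × 1.10×10⁻⁴ / (4π×10⁻⁷) = 1.33 A.

I ≈ 1.3 A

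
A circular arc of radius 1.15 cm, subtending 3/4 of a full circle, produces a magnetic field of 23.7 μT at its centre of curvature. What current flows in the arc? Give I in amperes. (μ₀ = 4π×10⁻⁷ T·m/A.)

For a circular arc, B = μ₀Iφ/(4πR) with φ in radians; here φ = 4.712 rad.
So I = 4πRB/(μ₀φ) = 4π × 0.0115 × 2.37×10⁻⁵ / (4π×10⁻⁷ × 4.712) = 0.578 A.

I ≈ 0.578 A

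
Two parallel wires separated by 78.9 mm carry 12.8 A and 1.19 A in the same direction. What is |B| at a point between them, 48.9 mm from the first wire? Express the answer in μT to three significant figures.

B ≈ 44.4 μT

Each long wire gives B = μ₀I/(2πd). Distances are d₁ = 0.0489 m and d₂ = 0.03 m.
B₁ = 5.24×10⁻⁵ T, B₂ = 7.93×10⁻⁶ T.
Between parallel currents the two contributions point in opposite directions, so they subtract. B = |B₁ − B₂| = |5.24×10⁻⁵ − 7.93×10⁻⁶| = 4.44×10⁻⁵ T.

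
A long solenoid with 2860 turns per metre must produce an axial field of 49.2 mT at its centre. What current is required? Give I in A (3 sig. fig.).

Inside a long solenoid B = μ₀nI with n = 2860 m⁻¹, so I = B/(μ₀n).
I = 4.92×10⁻² / (4π×10⁻⁷ × 2860) = 13.7 A.

I ≈ 13.7 A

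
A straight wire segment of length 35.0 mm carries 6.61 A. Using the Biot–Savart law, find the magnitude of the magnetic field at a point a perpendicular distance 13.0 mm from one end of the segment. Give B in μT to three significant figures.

B ≈ 47.7 μT

For a finite straight segment, B = (μ₀I/4πd)(sinθ₁ + sinθ₂), where θ₁, θ₂ are the angles from the perpendicular to each end.
The perpendicular foot is at one end, so the two end-offsets along the wire are 0 and L = 0.035 m.
sinθ₁ = 0/√(0²+0.013²) = 0.0000; sinθ₂ = 0.035/√(0.035²+0.013²) = 0.9374.
B = (4π×10⁻⁷ × 6.61) / (4π × 0.013) × (0.0000 + 0.9374) = 4.77×10⁻⁵ T.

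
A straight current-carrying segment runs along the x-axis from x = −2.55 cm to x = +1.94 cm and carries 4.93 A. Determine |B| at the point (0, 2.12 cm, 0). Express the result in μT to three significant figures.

B ≈ 33.6 μT

For a finite straight segment, B = (μ₀I/4πd)(sinθ₁ + sinθ₂), where θ₁, θ₂ are the angles from the perpendicular to each end.
The perpendicular distance is d = 0.0212 m; the end-offsets along the wire are a = 0.0255 m and b = 0.0194 m.
sinθ₁ = 0.0255/√(0.0255²+0.0212²) = 0.7690; sinθ₂ = 0.0194/√(0.0194²+0.0212²) = 0.6751.
B = (4π×10⁻⁷ × 4.93) / (4π × 0.0212) × (0.7690 + 0.6751) = 3.36×10⁻⁵ T.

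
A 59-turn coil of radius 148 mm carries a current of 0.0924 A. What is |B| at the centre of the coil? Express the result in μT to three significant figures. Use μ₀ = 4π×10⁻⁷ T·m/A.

For an N-turn flat coil, B = Nμ₀I/(2R) with R = 0.148 m.
B = 59 × 3.92×10⁻⁷ T = 2.31×10⁻⁵ T.

B ≈ 23.1 μT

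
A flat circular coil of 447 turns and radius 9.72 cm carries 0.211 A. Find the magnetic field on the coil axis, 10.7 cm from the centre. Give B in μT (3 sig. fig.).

B ≈ 185 μT

For an N-turn flat coil, B = Nμ₀IR²/[2(R²+z²)^(3/2)] with R = 0.0972 m, z = 0.107 m.
B = 447 × 4.15×10⁻⁷ T = 1.85×10⁻⁴ T.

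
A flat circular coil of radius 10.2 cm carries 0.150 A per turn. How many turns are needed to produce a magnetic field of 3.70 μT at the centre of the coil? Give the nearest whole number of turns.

N = 4

For an N-turn coil, B = Nμ₀I/(2R). A single turn gives B₁ = 9.24×10⁻⁷ T with R = 0.102 m.
N = B/B₁ = 3.70×10⁻⁶ / 9.24×10⁻⁷ = 4.00.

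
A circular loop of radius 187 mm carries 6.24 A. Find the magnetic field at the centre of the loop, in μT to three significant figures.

B ≈ 21.0 μT

At the centre of a circular loop the Biot–Savart law gives B = μ₀I/(2R).
B = (4π×10⁻⁷ × 6.24) / (2 × 0.187) = 2.10×10⁻⁵ T.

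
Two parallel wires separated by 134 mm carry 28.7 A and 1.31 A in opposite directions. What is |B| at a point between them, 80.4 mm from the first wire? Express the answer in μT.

B ≈ 76.3 μT

Each long wire gives B = μ₀I/(2πd). Distances are d₁ = 0.0804 m and d₂ = 0.0536 m.
B₁ = 7.14×10⁻⁵ T, B₂ = 4.89×10⁻⁶ T.
Between antiparallel currents both contributions point the same way, so they add. B = B₁ + B₂ = 7.14×10⁻⁵ + 4.89×10⁻⁶ = 7.63×10⁻⁵ T.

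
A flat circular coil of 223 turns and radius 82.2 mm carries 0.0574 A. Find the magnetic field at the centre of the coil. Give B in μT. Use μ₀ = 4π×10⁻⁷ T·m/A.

B ≈ 97.8 μT

For an N-turn flat coil, B = Nμ₀I/(2R) with R = 0.0822 m.
B = 223 × 4.39×10⁻⁷ T = 9.78×10⁻⁵ T.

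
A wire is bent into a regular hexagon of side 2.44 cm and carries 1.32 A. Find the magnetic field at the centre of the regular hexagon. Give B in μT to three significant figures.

B ≈ 37.5 μT

Each side is a finite straight segment at perpendicular distance d = a/(2 tan(π/6)) = 0.02113 m from the centre, with end-angles ±π/6.
One side contributes B₁ = (μ₀I/4πd)·2 sin(π/6) = 6.25×10⁻⁶ T.
All 6 sides add in the same direction: B = 6 × 6.25×10⁻⁶ = 3.75×10⁻⁵ T.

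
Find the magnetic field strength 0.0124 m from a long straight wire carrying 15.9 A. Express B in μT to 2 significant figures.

For an infinitely long straight wire, B = μ₀I/(2πd).
B = (4π×10⁻⁷ × 15.9) / (2π × 0.0124) = 2.56×10⁻⁴ T.

B ≈ 260 μT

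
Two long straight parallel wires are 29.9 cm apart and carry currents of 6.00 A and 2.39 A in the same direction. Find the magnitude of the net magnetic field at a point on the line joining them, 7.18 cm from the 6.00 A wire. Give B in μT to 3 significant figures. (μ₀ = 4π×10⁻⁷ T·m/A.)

B ≈ 14.6 μT

Each long wire gives B = μ₀I/(2πd). Distances are d₁ = 0.0718 m and d₂ = 0.2272 m.
B₁ = 1.67×10⁻⁵ T, B₂ = 2.10×10⁻⁶ T.
Between parallel currents the two contributions point in opposite directions, so they subtract. B = |B₁ − B₂| = |1.67×10⁻⁵ − 2.10×10⁻⁶| = 1.46×10⁻⁵ T.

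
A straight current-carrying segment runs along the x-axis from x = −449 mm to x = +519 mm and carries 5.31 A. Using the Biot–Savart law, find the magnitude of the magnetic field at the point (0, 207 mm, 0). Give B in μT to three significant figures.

For a finite straight segment, B = (μ₀I/4πd)(sinθ₁ + sinθ₂), where θ₁, θ₂ are the angles from the perpendicular to each end.
The perpendicular distance is d = 0.207 m; the end-offsets along the wire are a = 0.449 m and b = 0.519 m.
sinθ₁ = 0.449/√(0.449²+0.207²) = 0.9081; sinθ₂ = 0.519/√(0.519²+0.207²) = 0.9288.
B = (4π×10⁻⁷ × 5.31) / (4π × 0.207) × (0.9081 + 0.9288) = 4.71×10⁻⁶ T.

B ≈ 4.71 μT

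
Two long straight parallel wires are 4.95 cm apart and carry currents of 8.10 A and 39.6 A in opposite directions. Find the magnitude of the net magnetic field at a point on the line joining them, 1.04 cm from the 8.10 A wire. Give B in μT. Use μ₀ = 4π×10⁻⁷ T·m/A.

Each long wire gives B = μ₀I/(2πd). Distances are d₁ = 0.0104 m and d₂ = 0.0391 m.
B₁ = 1.56×10⁻⁴ T, B₂ = 2.03×10⁻⁴ T.
Between antiparallel currents both contributions point the same way, so they add. B = B₁ + B₂ = 1.56×10⁻⁴ + 2.03×10⁻⁴ = 3.58×10⁻⁴ T.

B ≈ 358 μT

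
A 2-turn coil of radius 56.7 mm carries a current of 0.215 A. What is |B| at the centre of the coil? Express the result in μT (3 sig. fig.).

B ≈ 4.77 μT

For an N-turn flat coil, B = Nμ₀I/(2R) with R = 0.0567 m.
B = 2 × 2.38×10⁻⁶ T = 4.77×10⁻⁶ T.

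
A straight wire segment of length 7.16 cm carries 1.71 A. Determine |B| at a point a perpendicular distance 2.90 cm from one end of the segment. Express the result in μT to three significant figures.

For a finite straight segment, B = (μ₀I/4πd)(sinθ₁ + sinθ₂), where θ₁, θ₂ are the angles from the perpendicular to each end.
The perpendicular foot is at one end, so the two end-offsets along the wire are 0 and L = 0.0716 m.
sinθ₁ = 0/√(0²+0.029²) = 0.0000; sinθ₂ = 0.0716/√(0.0716²+0.029²) = 0.9269.
B = (4π×10⁻⁷ × 1.71) / (4π × 0.029) × (0.0000 + 0.9269) = 5.47×10⁻⁶ T.

B ≈ 5.47 μT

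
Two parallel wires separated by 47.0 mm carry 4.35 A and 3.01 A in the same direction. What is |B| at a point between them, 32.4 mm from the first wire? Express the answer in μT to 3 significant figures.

B ≈ 14.4 μT

Each long wire gives B = μ₀I/(2πd). Distances are d₁ = 0.0324 m and d₂ = 0.0146 m.
B₁ = 2.69×10⁻⁵ T, B₂ = 4.12×10⁻⁵ T.
Between parallel currents the two contributions point in opposite directions, so they subtract. B = |B₁ − B₂| = |2.69×10⁻⁵ − 4.12×10⁻⁵| = 1.44×10⁻⁵ T.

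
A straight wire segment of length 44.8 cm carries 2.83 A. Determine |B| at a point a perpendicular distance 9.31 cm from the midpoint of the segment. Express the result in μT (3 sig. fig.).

B ≈ 5.61 μT

For a finite straight segment, B = (μ₀I/4πd)(sinθ₁ + sinθ₂), where θ₁, θ₂ are the angles from the perpendicular to each end.
The perpendicular from the point meets the wire at its midpoint, so each end is L/2 = 0.224 m away along the wire.
sinθ₁ = 0.224/√(0.224²+0.0931²) = 0.9234; sinθ₂ = 0.224/√(0.224²+0.0931²) = 0.9234.
B = (4π×10⁻⁷ × 2.83) / (4π × 0.0931) × (0.9234 + 0.9234) = 5.61×10⁻⁶ T.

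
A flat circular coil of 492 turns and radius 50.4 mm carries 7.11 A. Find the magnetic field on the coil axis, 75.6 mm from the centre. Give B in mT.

B ≈ 7.44 mT

For an N-turn flat coil, B = Nμ₀IR²/[2(R²+z²)^(3/2)] with R = 0.0504 m, z = 0.0756 m.
B = 492 × 1.51×10⁻⁵ T = 7.44×10⁻³ T.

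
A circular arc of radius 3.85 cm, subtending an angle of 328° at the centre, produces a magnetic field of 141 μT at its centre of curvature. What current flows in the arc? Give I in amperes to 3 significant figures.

I ≈ 9.48 A

For a circular arc, B = μ₀Iφ/(4πR) with φ in radians; here φ = 5.725 rad.
So I = 4πRB/(μ₀φ) = 4π × 0.0385 × 1.41×10⁻⁴ / (4π×10⁻⁷ × 5.725) = 9.48 A.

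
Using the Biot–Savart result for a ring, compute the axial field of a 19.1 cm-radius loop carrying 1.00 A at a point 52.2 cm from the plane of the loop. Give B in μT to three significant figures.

B ≈ 0.133 μT

On the axis of a circular loop, B = μ₀IR² / [2(R²+z²)^(3/2)].
R² + z² = (0.191)² + (0.522)² = 0.309 m², and (R²+z²)^(3/2) = 0.172 m³.
B = (4π×10⁻⁷ × 1.00 × 0.03648) / (2 × 0.172) = 1.33×10⁻⁷ T.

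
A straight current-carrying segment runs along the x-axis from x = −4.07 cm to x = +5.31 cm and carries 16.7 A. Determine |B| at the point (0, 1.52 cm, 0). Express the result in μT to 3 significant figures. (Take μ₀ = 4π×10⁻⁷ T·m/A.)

B ≈ 209 μT

For a finite straight segment, B = (μ₀I/4πd)(sinθ₁ + sinθ₂), where θ₁, θ₂ are the angles from the perpendicular to each end.
The perpendicular distance is d = 0.0152 m; the end-offsets along the wire are a = 0.0407 m and b = 0.0531 m.
sinθ₁ = 0.0407/√(0.0407²+0.0152²) = 0.9368; sinθ₂ = 0.0531/√(0.0531²+0.0152²) = 0.9614.
B = (4π×10⁻⁷ × 16.7) / (4π × 0.0152) × (0.9368 + 0.9614) = 2.09×10⁻⁴ T.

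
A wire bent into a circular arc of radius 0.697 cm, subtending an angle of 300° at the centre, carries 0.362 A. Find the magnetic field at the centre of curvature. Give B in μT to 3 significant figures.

B ≈ 27.2 μT

The Biot–Savart field of a circular arc at its centre is B = μ₀Iφ/(4πR), with φ = 5.236 rad.
B = (4π×10⁻⁷ × 0.362 × 5.236) / (4π × 0.00697) = 2.72×10⁻⁵ T.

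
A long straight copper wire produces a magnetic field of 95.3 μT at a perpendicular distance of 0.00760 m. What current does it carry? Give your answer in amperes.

For a long straight wire B = μ₀I/(2πd), so I = 2πdB/μ₀.
I = 2π × 0.0076 × 9.53×10⁻⁵ / (4π×10⁻⁷) = 3.62 A.

I ≈ 3.62 A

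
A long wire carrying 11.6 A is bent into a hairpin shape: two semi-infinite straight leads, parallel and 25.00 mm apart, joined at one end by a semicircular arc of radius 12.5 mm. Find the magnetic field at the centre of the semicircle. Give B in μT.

The semicircular arc contributes B_arc = μ₀I·π/(4πR) = μ₀I/(4R) = 2.92×10⁻⁴ T.
Each semi-infinite lead is at perpendicular distance R = 0.0125 m from the centre, with the perpendicular foot at its near end, so it contributes μ₀I/(4πR); both point the same way, together 1.86×10⁻⁴ T.
Arc and leads all point the same direction: B = 2.92×10⁻⁴ + 1.86×10⁻⁴ = 4.77×10⁻⁴ T.

B ≈ 477 μT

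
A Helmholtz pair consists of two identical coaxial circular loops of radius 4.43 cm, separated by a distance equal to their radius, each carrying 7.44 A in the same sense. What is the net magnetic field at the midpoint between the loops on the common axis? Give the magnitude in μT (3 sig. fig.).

B ≈ 151 μT

Each loop contributes B = μ₀IR²/[2(R²+z²)^(3/2)] on the axis, with z measured from that loop.
Loop 1 (z = 0.02215 m): B₁ = 7.55×10⁻⁵ T. Loop 2 (z = 0.02215 m): B₂ = 7.55×10⁻⁵ T.
The fields add: B = B₁ + B₂ = 1.51×10⁻⁴ T.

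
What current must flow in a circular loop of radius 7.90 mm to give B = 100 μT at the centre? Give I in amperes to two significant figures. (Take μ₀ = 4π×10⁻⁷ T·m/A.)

I ≈ 1.3 A

At the centre of a circular loop B = μ₀I/(2R), so I = 2RB/μ₀.
With R = 0.0079 m, I = 2 × 0.0079 × 1.00×10⁻⁴ / (4π×10⁻⁷) = 1.26 A.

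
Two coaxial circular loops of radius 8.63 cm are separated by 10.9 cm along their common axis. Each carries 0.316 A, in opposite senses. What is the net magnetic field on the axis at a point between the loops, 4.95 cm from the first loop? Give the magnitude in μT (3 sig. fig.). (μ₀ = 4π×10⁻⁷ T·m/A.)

B ≈ 0.218 μT

Each loop contributes B = μ₀IR²/[2(R²+z²)^(3/2)] on the axis, with z measured from that loop.
Loop 1 (z = 0.0495 m): B₁ = 1.50×10⁻⁶ T. Loop 2 (z = 0.0595 m): B₂ = 1.28×10⁻⁶ T.
The fields oppose: B = |B₁ − B₂| = 2.18×10⁻⁷ T.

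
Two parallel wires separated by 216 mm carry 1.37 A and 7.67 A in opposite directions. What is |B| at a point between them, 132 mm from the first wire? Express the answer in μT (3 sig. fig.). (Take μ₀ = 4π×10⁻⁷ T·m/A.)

B ≈ 20.3 μT

Each long wire gives B = μ₀I/(2πd). Distances are d₁ = 0.132 m and d₂ = 0.084 m.
B₁ = 2.08×10⁻⁶ T, B₂ = 1.83×10⁻⁵ T.
Between antiparallel currents both contributions point the same way, so they add. B = B₁ + B₂ = 2.08×10⁻⁶ + 1.83×10⁻⁵ = 2.03×10⁻⁵ T.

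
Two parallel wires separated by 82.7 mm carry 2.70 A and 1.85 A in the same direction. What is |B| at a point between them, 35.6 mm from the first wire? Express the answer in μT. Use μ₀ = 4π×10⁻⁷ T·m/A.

Each long wire gives B = μ₀I/(2πd). Distances are d₁ = 0.0356 m and d₂ = 0.0471 m.
B₁ = 1.52×10⁻⁵ T, B₂ = 7.86×10⁻⁶ T.
Between parallel currents the two contributions point in opposite directions, so they subtract. B = |B₁ − B₂| = |1.52×10⁻⁵ − 7.86×10⁻⁶| = 7.31×10⁻⁶ T.

B ≈ 7.31 μT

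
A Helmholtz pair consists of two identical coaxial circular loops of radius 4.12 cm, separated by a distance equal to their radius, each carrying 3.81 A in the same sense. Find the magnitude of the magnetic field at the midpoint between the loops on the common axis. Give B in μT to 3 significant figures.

Each loop contributes B = μ₀IR²/[2(R²+z²)^(3/2)] on the axis, with z measured from that loop.
Loop 1 (z = 0.0206 m): B₁ = 4.16×10⁻⁵ T. Loop 2 (z = 0.0206 m): B₂ = 4.16×10⁻⁵ T.
The fields add: B = B₁ + B₂ = 8.32×10⁻⁵ T.

B ≈ 83.2 μT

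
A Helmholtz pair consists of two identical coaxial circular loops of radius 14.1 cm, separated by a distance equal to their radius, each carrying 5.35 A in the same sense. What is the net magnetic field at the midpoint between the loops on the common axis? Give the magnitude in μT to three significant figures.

Each loop contributes B = μ₀IR²/[2(R²+z²)^(3/2)] on the axis, with z measured from that loop.
Loop 1 (z = 0.0705 m): B₁ = 1.71×10⁻⁵ T. Loop 2 (z = 0.0705 m): B₂ = 1.71×10⁻⁵ T.
The fields add: B = B₁ + B₂ = 3.41×10⁻⁵ T.

B ≈ 34.1 μT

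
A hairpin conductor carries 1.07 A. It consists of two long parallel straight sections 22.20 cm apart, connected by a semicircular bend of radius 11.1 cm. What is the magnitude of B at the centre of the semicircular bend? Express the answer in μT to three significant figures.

The semicircular arc contributes B_arc = μ₀I·π/(4πR) = μ₀I/(4R) = 3.03×10⁻⁶ T.
Each semi-infinite lead is at perpendicular distance R = 0.111 m from the centre, with the perpendicular foot at its near end, so it contributes μ₀I/(4πR); both point the same way, together 1.93×10⁻⁶ T.
Arc and leads all point the same direction: B = 3.03×10⁻⁶ + 1.93×10⁻⁶ = 4.96×10⁻⁶ T.

B ≈ 4.96 μT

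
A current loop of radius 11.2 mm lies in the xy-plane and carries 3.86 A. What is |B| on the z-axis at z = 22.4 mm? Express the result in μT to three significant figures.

On the axis of a circular loop, B = μ₀IR² / [2(R²+z²)^(3/2)].
R² + z² = (0.0112)² + (0.0224)² = 0.0006272 m², and (R²+z²)^(3/2) = 1.57×10⁻⁵ m³.
B = (4π×10⁻⁷ × 3.86 × 0.0001254) / (2 × 1.57×10⁻⁵) = 1.94×10⁻⁵ T.

B ≈ 19.4 μT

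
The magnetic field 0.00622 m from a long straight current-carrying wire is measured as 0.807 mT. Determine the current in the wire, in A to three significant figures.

For a long straight wire B = μ₀I/(2πd), so I = 2πdB/μ₀.
I = 2π × 0.00622 × 8.07×10⁻⁴ / (4π×10⁻⁷) = 25.1 A.

I ≈ 25.1 A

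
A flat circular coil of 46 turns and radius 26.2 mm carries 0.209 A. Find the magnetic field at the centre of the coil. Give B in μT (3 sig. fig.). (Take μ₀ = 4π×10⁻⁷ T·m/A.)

For an N-turn flat coil, B = Nμ₀I/(2R) with R = 0.0262 m.
B = 46 × 5.01×10⁻⁶ T = 2.31×10⁻⁴ T.

B ≈ 231 μT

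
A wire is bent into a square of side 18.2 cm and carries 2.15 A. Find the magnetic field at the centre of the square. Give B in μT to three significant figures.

Each side is a finite straight segment at perpendicular distance d = a/(2 tan(π/4)) = 0.091 m from the centre, with end-angles ±π/4.
One side contributes B₁ = (μ₀I/4πd)·2 sin(π/4) = 3.34×10⁻⁶ T.
All 4 sides add in the same direction: B = 4 × 3.34×10⁻⁶ = 1.34×10⁻⁵ T.

B ≈ 13.4 μT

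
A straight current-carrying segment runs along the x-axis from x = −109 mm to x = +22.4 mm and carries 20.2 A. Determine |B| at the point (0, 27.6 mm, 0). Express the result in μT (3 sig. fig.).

B ≈ 117 μT

For a finite straight segment, B = (μ₀I/4πd)(sinθ₁ + sinθ₂), where θ₁, θ₂ are the angles from the perpendicular to each end.
The perpendicular distance is d = 0.0276 m; the end-offsets along the wire are a = 0.109 m and b = 0.0224 m.
sinθ₁ = 0.109/√(0.109²+0.0276²) = 0.9694; sinθ₂ = 0.0224/√(0.0224²+0.0276²) = 0.6302.
B = (4π×10⁻⁷ × 20.2) / (4π × 0.0276) × (0.9694 + 0.6302) = 1.17×10⁻⁴ T.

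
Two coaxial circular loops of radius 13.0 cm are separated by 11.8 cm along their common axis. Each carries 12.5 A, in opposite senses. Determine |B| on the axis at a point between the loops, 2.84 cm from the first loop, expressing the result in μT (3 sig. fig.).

B ≈ 22.6 μT

Each loop contributes B = μ₀IR²/[2(R²+z²)^(3/2)] on the axis, with z measured from that loop.
Loop 1 (z = 0.0284 m): B₁ = 5.63×10⁻⁵ T. Loop 2 (z = 0.0896 m): B₂ = 3.37×10⁻⁵ T.
The fields oppose: B = |B₁ − B₂| = 2.26×10⁻⁵ T.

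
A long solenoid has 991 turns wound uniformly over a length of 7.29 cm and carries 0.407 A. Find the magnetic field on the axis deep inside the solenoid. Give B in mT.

Inside a long solenoid, B = μ₀nI with n = 1.359×10⁴ turns/m.
B = 4π×10⁻⁷ × 1.359×10⁴ × 0.407 = 6.95×10⁻³ T.

B ≈ 6.95 mT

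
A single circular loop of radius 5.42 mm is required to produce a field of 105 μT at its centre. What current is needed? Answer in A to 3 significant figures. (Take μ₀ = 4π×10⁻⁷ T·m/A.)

At the centre of a circular loop B = μ₀I/(2R), so I = 2RB/μ₀.
With R = 0.00542 m, I = 2 × 0.00542 × 1.05×10⁻⁴ / (4π×10⁻⁷) = 0.906 A.

I ≈ 0.906 A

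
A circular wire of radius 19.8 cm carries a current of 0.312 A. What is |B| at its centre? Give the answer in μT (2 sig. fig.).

At the centre of a circular loop the Biot–Savart law gives B = μ₀I/(2R).
B = (4π×10⁻⁷ × 0.312) / (2 × 0.198) = 9.90×10⁻⁷ T.

B ≈ 0.99 μT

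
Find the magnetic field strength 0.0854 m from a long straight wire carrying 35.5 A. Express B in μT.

For an infinitely long straight wire, B = μ₀I/(2πd).
B = (4π×10⁻⁷ × 35.5) / (2π × 0.0854) = 8.31×10⁻⁵ T.

B ≈ 83.1 μT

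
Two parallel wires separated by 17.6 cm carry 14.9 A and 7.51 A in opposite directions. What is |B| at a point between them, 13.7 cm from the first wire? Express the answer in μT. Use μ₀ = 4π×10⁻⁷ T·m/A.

Each long wire gives B = μ₀I/(2πd). Distances are d₁ = 0.137 m and d₂ = 0.039 m.
B₁ = 2.18×10⁻⁵ T, B₂ = 3.85×10⁻⁵ T.
Between antiparallel currents both contributions point the same way, so they add. B = B₁ + B₂ = 2.18×10⁻⁵ + 3.85×10⁻⁵ = 6.03×10⁻⁵ T.

B ≈ 60.3 μT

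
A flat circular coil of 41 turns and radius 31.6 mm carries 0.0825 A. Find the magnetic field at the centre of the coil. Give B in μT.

For an N-turn flat coil, B = Nμ₀I/(2R) with R = 0.0316 m.
B = 41 × 1.64×10⁻⁶ T = 6.73×10⁻⁵ T.

B ≈ 67.3 μT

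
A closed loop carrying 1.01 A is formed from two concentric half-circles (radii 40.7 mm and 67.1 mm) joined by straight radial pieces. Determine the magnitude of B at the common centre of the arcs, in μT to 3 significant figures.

The radial connectors point toward the centre, so dl × r̂ = 0 and they contribute nothing.
Each semicircle gives μ₀I/(4R): inner arc 7.80×10⁻⁶ T, outer arc 4.73×10⁻⁶ T.
The two arcs carry current in opposite angular senses, so their fields oppose: B = |7.80×10⁻⁶ − 4.73×10⁻⁶| = 3.07×10⁻⁶ T.

B ≈ 3.07 μT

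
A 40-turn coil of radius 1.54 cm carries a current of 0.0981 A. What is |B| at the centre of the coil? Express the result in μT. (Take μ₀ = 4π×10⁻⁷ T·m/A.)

B ≈ 160 μT

For an N-turn flat coil, B = Nμ₀I/(2R) with R = 0.0154 m.
B = 40 × 4.00×10⁻⁶ T = 1.60×10⁻⁴ T.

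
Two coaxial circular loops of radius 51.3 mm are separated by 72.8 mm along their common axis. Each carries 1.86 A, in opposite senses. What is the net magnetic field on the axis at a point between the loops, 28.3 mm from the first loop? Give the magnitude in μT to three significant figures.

B ≈ 5.47 μT

Each loop contributes B = μ₀IR²/[2(R²+z²)^(3/2)] on the axis, with z measured from that loop.
Loop 1 (z = 0.0283 m): B₁ = 1.53×10⁻⁵ T. Loop 2 (z = 0.0445 m): B₂ = 9.82×10⁻⁶ T.
The fields oppose: B = |B₁ − B₂| = 5.47×10⁻⁶ T.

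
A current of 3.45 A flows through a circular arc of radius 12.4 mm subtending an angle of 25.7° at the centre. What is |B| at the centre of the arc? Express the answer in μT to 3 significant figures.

The Biot–Savart field of a circular arc at its centre is B = μ₀Iφ/(4πR), with φ = 0.4485 rad.
B = (4π×10⁻⁷ × 3.45 × 0.4485) / (4π × 0.0124) = 1.25×10⁻⁵ T.

B ≈ 12.5 μT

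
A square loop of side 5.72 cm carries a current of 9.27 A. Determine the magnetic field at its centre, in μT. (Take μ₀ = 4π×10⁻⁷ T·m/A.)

B ≈ 183 μT

Each side is a finite straight segment at perpendicular distance d = a/(2 tan(π/4)) = 0.0286 m from the centre, with end-angles ±π/4.
One side contributes B₁ = (μ₀I/4πd)·2 sin(π/4) = 4.58×10⁻⁵ T.
All 4 sides add in the same direction: B = 4 × 4.58×10⁻⁵ = 1.83×10⁻⁴ T.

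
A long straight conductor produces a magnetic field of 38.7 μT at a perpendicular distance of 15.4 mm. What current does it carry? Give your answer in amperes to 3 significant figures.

For a long straight wire B = μ₀I/(2πd), so I = 2πdB/μ₀.
I = 2π × 0.0154 × 3.87×10⁻⁵ / (4π×10⁻⁷) = 2.98 A.

I ≈ 2.98 A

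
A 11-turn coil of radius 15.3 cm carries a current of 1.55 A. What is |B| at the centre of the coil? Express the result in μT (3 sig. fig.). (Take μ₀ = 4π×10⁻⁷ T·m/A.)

B ≈ 70.0 μT

For an N-turn flat coil, B = Nμ₀I/(2R) with R = 0.153 m.
B = 11 × 6.37×10⁻⁶ T = 7.00×10⁻⁵ T.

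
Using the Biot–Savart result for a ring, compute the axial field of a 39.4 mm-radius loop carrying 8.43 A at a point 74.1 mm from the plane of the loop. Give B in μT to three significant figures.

On the axis of a circular loop, B = μ₀IR² / [2(R²+z²)^(3/2)].
R² + z² = (0.0394)² + (0.0741)² = 0.007043 m², and (R²+z²)^(3/2) = 5.91×10⁻⁴ m³.
B = (4π×10⁻⁷ × 8.43 × 0.001552) / (2 × 5.91×10⁻⁴) = 1.39×10⁻⁵ T.

B ≈ 13.9 μT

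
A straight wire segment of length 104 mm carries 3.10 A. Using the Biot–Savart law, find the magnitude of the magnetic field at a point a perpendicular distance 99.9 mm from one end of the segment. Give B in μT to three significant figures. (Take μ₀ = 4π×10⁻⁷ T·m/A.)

B ≈ 2.24 μT

For a finite straight segment, B = (μ₀I/4πd)(sinθ₁ + sinθ₂), where θ₁, θ₂ are the angles from the perpendicular to each end.
The perpendicular foot is at one end, so the two end-offsets along the wire are 0 and L = 0.104 m.
sinθ₁ = 0/√(0²+0.0999²) = 0.0000; sinθ₂ = 0.104/√(0.104²+0.0999²) = 0.7212.
B = (4π×10⁻⁷ × 3.10) / (4π × 0.0999) × (0.0000 + 0.7212) = 2.24×10⁻⁶ T.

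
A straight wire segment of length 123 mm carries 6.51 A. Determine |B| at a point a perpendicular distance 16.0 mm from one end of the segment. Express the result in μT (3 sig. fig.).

B ≈ 40.3 μT

For a finite straight segment, B = (μ₀I/4πd)(sinθ₁ + sinθ₂), where θ₁, θ₂ are the angles from the perpendicular to each end.
The perpendicular foot is at one end, so the two end-offsets along the wire are 0 and L = 0.123 m.
sinθ₁ = 0/√(0²+0.016²) = 0.0000; sinθ₂ = 0.123/√(0.123²+0.016²) = 0.9916.
B = (4π×10⁻⁷ × 6.51) / (4π × 0.016) × (0.0000 + 0.9916) = 4.03×10⁻⁵ T.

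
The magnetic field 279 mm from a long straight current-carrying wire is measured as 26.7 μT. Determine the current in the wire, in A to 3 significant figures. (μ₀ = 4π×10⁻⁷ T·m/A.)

I ≈ 37.2 A

For a long straight wire B = μ₀I/(2πd), so I = 2πdB/μ₀.
I = 2π × 0.279 × 2.67×10⁻⁵ / (4π×10⁻⁷) = 37.2 A.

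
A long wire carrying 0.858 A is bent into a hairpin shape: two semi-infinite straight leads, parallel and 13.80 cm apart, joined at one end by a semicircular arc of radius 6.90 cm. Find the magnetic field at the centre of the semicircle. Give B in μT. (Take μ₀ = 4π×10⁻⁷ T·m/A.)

B ≈ 6.39 μT

The semicircular arc contributes B_arc = μ₀I·π/(4πR) = μ₀I/(4R) = 3.91×10⁻⁶ T.
Each semi-infinite lead is at perpendicular distance R = 0.069 m from the centre, with the perpendicular foot at its near end, so it contributes μ₀I/(4πR); both point the same way, together 2.49×10⁻⁶ T.
Arc and leads all point the same direction: B = 3.91×10⁻⁶ + 2.49×10⁻⁶ = 6.39×10⁻⁶ T.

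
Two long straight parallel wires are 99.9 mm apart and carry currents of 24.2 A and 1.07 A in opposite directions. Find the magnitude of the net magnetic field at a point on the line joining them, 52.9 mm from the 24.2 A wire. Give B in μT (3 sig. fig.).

B ≈ 96.0 μT

Each long wire gives B = μ₀I/(2πd). Distances are d₁ = 0.0529 m and d₂ = 0.047 m.
B₁ = 9.15×10⁻⁵ T, B₂ = 4.55×10⁻⁶ T.
Between antiparallel currents both contributions point the same way, so they add. B = B₁ + B₂ = 9.15×10⁻⁵ + 4.55×10⁻⁶ = 9.60×10⁻⁵ T.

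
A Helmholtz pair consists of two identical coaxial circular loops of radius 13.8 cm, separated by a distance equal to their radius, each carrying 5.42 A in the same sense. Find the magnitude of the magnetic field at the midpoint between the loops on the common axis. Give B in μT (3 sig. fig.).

Each loop contributes B = μ₀IR²/[2(R²+z²)^(3/2)] on the axis, with z measured from that loop.
Loop 1 (z = 0.069 m): B₁ = 1.77×10⁻⁵ T. Loop 2 (z = 0.069 m): B₂ = 1.77×10⁻⁵ T.
The fields add: B = B₁ + B₂ = 3.53×10⁻⁵ T.

B ≈ 35.3 μT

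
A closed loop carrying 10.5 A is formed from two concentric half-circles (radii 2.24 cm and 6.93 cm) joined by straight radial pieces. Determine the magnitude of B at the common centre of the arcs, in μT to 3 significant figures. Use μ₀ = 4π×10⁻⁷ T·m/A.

B ≈ 99.7 μT

The radial connectors point toward the centre, so dl × r̂ = 0 and they contribute nothing.
Each semicircle gives μ₀I/(4R): inner arc 1.47×10⁻⁴ T, outer arc 4.76×10⁻⁵ T.
The two arcs carry current in opposite angular senses, so their fields oppose: B = |1.47×10⁻⁴ − 4.76×10⁻⁵| = 9.97×10⁻⁵ T.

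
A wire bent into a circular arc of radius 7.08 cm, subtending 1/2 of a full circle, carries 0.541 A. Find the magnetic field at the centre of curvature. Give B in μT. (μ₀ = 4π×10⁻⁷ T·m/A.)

The Biot–Savart field of a circular arc at its centre is B = μ₀Iφ/(4πR), with φ = 3.142 rad.
B = (4π×10⁻⁷ × 0.541 × 3.142) / (4π × 0.0708) = 2.40×10⁻⁶ T.

B ≈ 2.40 μT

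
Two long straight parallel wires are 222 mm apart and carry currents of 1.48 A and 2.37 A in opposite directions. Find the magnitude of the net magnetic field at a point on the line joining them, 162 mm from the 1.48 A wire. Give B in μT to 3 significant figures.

Each long wire gives B = μ₀I/(2πd). Distances are d₁ = 0.162 m and d₂ = 0.06 m.
B₁ = 1.83×10⁻⁶ T, B₂ = 7.90×10⁻⁶ T.
Between antiparallel currents both contributions point the same way, so they add. B = B₁ + B₂ = 1.83×10⁻⁶ + 7.90×10⁻⁶ = 9.73×10⁻⁶ T.

B ≈ 9.73 μT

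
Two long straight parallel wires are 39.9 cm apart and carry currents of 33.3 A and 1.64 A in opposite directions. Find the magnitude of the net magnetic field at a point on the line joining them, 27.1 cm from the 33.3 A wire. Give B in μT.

Each long wire gives B = μ₀I/(2πd). Distances are d₁ = 0.271 m and d₂ = 0.128 m.
B₁ = 2.46×10⁻⁵ T, B₂ = 2.56×10⁻⁶ T.
Between antiparallel currents both contributions point the same way, so they add. B = B₁ + B₂ = 2.46×10⁻⁵ + 2.56×10⁻⁶ = 2.71×10⁻⁵ T.

B ≈ 27.1 μT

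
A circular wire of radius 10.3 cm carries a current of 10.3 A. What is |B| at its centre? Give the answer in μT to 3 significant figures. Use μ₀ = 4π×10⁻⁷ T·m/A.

At the centre of a circular loop the Biot–Savart law gives B = μ₀I/(2R).
B = (4π×10⁻⁷ × 10.3) / (2 × 0.103) = 6.28×10⁻⁵ T.

B ≈ 62.8 μT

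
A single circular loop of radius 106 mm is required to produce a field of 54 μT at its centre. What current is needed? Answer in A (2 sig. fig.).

I ≈ 9.1 A

At the centre of a circular loop B = μ₀I/(2R), so I = 2RB/μ₀.
With R = 0.106 m, I = 2 × 0.106 × 5.40×10⁻⁵ / (4π×10⁻⁷) = 9.11 A.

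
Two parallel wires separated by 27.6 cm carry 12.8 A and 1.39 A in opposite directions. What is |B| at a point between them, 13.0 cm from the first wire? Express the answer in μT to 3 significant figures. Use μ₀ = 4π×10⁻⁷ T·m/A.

B ≈ 21.6 μT

Each long wire gives B = μ₀I/(2πd). Distances are d₁ = 0.13 m and d₂ = 0.146 m.
B₁ = 1.97×10⁻⁵ T, B₂ = 1.90×10⁻⁶ T.
Between antiparallel currents both contributions point the same way, so they add. B = B₁ + B₂ = 1.97×10⁻⁵ + 1.90×10⁻⁶ = 2.16×10⁻⁵ T.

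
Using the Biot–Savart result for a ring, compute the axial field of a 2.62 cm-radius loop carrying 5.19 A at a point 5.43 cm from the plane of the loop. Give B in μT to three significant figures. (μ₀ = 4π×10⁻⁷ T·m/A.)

B ≈ 10.2 μT

On the axis of a circular loop, B = μ₀IR² / [2(R²+z²)^(3/2)].
R² + z² = (0.0262)² + (0.0543)² = 0.003635 m², and (R²+z²)^(3/2) = 2.19×10⁻⁴ m³.
B = (4π×10⁻⁷ × 5.19 × 0.0006864) / (2 × 2.19×10⁻⁴) = 1.02×10⁻⁵ T.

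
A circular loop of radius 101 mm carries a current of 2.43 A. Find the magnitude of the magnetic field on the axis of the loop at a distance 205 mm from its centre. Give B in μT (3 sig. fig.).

On the axis of a circular loop, B = μ₀IR² / [2(R²+z²)^(3/2)].
R² + z² = (0.101)² + (0.205)² = 0.05223 m², and (R²+z²)^(3/2) = 1.19×10⁻² m³.
B = (4π×10⁻⁷ × 2.43 × 0.0102) / (2 × 1.19×10⁻²) = 1.30×10⁻⁶ T.

B ≈ 1.30 μT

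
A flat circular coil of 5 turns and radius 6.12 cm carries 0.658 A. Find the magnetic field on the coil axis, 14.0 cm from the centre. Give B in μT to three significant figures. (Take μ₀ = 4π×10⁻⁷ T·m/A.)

B ≈ 2.17 μT

For an N-turn flat coil, B = Nμ₀IR²/[2(R²+z²)^(3/2)] with R = 0.0612 m, z = 0.14 m.
B = 5 × 4.34×10⁻⁷ T = 2.17×10⁻⁶ T.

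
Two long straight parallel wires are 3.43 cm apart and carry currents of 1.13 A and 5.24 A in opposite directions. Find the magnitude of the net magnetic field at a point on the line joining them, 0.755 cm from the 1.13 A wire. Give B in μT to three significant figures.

Each long wire gives B = μ₀I/(2πd). Distances are d₁ = 0.00755 m and d₂ = 0.02675 m.
B₁ = 2.99×10⁻⁵ T, B₂ = 3.92×10⁻⁵ T.
Between antiparallel currents both contributions point the same way, so they add. B = B₁ + B₂ = 2.99×10⁻⁵ + 3.92×10⁻⁵ = 6.91×10⁻⁵ T.

B ≈ 69.1 μT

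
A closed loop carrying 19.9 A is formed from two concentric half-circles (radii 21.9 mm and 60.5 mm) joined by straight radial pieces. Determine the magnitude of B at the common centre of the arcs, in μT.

B ≈ 182 μT

The radial connectors point toward the centre, so dl × r̂ = 0 and they contribute nothing.
Each semicircle gives μ₀I/(4R): inner arc 2.85×10⁻⁴ T, outer arc 1.03×10⁻⁴ T.
The two arcs carry current in opposite angular senses, so their fields oppose: B = |2.85×10⁻⁴ − 1.03×10⁻⁴| = 1.82×10⁻⁴ T.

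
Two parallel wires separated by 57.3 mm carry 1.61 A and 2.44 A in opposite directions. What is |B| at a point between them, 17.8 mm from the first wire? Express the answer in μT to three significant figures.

Each long wire gives B = μ₀I/(2πd). Distances are d₁ = 0.0178 m and d₂ = 0.0395 m.
B₁ = 1.81×10⁻⁵ T, B₂ = 1.24×10⁻⁵ T.
Between antiparallel currents both contributions point the same way, so they add. B = B₁ + B₂ = 1.81×10⁻⁵ + 1.24×10⁻⁵ = 3.04×10⁻⁵ T.

B ≈ 30.4 μT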